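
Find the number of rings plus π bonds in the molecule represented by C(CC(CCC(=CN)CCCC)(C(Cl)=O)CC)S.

2

Molecular formula from the SMILES: C14H26ClNOS.
DoU = (2C + 2 + N − H − X)/2 = (2·14 + 2 + 1 − 26 − 1)/2 = 4/2 = 2.
(Structurally: 0 ring(s) + 2 π bond(s) = 2.)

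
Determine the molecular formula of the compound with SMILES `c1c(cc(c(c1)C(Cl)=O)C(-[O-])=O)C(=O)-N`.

Heavy atoms from the SMILES: 9 C, 1 Cl, 1 N, 4 O.
Implicit hydrogens by atom environment:
  3 × C (aromatic): 1 H each → 3
  3 × C (aromatic): no H
  3 × C: no H
  3 × O: no H
  1 × Cl: no H
  1 × N: 2 H
  1 × O (charge -1): no H
  Total hydrogens = 5.
Net charge -1.
Molecular formula: C9H5ClNO4-

C9H5ClNO4-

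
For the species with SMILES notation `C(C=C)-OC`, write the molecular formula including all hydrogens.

C4H8O

Heavy atoms from the SMILES: 4 C, 1 O.
Implicit hydrogens by atom environment:
  2 × C: 2 H each → 4
  1 × C: 3 H
  1 × C: 1 H
  1 × O: no H
  Total hydrogens = 8.
Molecular formula: C4H8O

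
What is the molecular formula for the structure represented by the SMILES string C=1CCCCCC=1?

C7H12

Heavy atoms from the SMILES: 7 C.
Implicit hydrogens by atom environment:
  5 × C: 2 H each → 10
  2 × C: 1 H each → 2
  Total hydrogens = 12.
Molecular formula: C7H12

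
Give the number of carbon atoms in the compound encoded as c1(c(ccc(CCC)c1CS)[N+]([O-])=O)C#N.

The symbol for carbon appears 11 times in the SMILES. Lowercase c denotes aromatic carbon and counts toward C.

11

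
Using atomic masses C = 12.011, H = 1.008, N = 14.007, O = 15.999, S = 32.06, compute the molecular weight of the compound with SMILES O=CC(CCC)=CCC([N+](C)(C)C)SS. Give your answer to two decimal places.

Molecular formula: C11H22NOS2+.
M = 11×12.011 + 22×1.008 + 1×14.007 + 1×15.999 + 2×32.06 = 248.42 g/mol.

248.42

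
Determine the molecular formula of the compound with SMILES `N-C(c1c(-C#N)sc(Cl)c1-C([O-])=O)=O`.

Heavy atoms from the SMILES: 7 C, 1 Cl, 2 N, 3 O, 1 S.
Implicit hydrogens by atom environment:
  4 × C (aromatic): no H
  3 × C: no H
  2 × O: no H
  1 × Cl: no H
  1 × N: 2 H
  1 × N: no H
  1 × O (charge -1): no H
  1 × S (aromatic): no H
  Total hydrogens = 2.
Net charge -1.
Molecular formula: C7H2ClN2O3S-

C7H2ClN2O3S-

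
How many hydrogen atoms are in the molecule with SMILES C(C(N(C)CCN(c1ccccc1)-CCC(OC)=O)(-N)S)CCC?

31

Hydrogens are implicit in SMILES; fill each atom to its normal valence:
  7 × C: 2 H each → 14
  5 × C (aromatic): 1 H each → 5
  3 × C: 3 H each → 9
  2 × C: no H
  2 × N: no H
  2 × O: no H
  1 × C (aromatic): no H
  1 × N: 2 H
  1 × S: 1 H
  Total hydrogens = 31.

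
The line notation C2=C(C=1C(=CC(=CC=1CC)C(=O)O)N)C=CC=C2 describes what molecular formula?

Heavy atoms from the SMILES: 15 C, 1 N, 2 O.
Implicit hydrogens by atom environment:
  7 × C (aromatic): 1 H each → 7
  5 × C (aromatic): no H
  1 × C: 3 H
  1 × C: 2 H
  1 × C: no H
  1 × N: 2 H
  1 × O: 1 H
  1 × O: no H
  Total hydrogens = 15.
Molecular formula: C15H15NO2

C15H15NO2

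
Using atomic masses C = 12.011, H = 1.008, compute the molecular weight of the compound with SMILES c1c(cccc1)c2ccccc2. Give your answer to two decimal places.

154.21

Molecular formula: C12H10.
M = 12×12.011 + 10×1.008 = 154.21 g/mol.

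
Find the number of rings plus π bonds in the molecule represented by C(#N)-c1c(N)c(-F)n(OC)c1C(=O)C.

6

Molecular formula from the SMILES: C8H8FN3O2.
DoU = (2C + 2 + N − H − X)/2 = (2·8 + 2 + 3 − 8 − 1)/2 = 12/2 = 6.
(Structurally: 1 ring(s) + 5 π bond(s) = 6.)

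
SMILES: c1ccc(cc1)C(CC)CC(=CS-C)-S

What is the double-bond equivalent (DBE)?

Molecular formula from the SMILES: C13H18S2.
DoU = (2C + 2 + N − H − X)/2 = (2·13 + 2 + 0 − 18 − 0)/2 = 10/2 = 5.
(Structurally: 1 ring(s) + 4 π bond(s) = 5.)

5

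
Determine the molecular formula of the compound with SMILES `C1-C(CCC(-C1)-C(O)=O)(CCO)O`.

Heavy atoms from the SMILES: 9 C, 4 O.
Implicit hydrogens by atom environment:
  6 × C: 2 H each → 12
  3 × O: 1 H each → 3
  2 × C: no H
  1 × C: 1 H
  1 × O: no H
  Total hydrogens = 16.
Molecular formula: C9H16O4

C9H16O4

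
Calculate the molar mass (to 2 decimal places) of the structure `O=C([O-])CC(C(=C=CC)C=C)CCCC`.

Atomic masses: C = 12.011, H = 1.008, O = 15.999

Molecular formula: C13H19O2-.
M = 13×12.011 + 19×1.008 + 2×15.999 = 207.29 g/mol.

207.29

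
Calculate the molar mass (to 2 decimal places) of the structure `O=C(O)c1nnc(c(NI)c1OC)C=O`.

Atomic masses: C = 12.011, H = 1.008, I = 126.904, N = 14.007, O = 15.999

Molecular formula: C7H6IN3O4.
M = 7×12.011 + 6×1.008 + 1×126.904 + 3×14.007 + 4×15.999 = 323.05 g/mol.

323.05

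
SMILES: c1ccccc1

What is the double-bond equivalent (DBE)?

4

Molecular formula from the SMILES: C6H6.
DoU = (2C + 2 + N − H − X)/2 = (2·6 + 2 + 0 − 6 − 0)/2 = 8/2 = 4.
(Structurally: 1 ring(s) + 3 π bond(s) = 4.)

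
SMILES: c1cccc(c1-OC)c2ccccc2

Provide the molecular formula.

Heavy atoms from the SMILES: 13 C, 1 O.
Implicit hydrogens by atom environment:
  9 × C (aromatic): 1 H each → 9
  3 × C (aromatic): no H
  1 × C: 3 H
  1 × O: no H
  Total hydrogens = 12.
Molecular formula: C13H12O

C13H12O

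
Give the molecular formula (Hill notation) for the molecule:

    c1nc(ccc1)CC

C7H9N

Heavy atoms from the SMILES: 7 C, 1 N.
Implicit hydrogens by atom environment:
  4 × C (aromatic): 1 H each → 4
  1 × C: 3 H
  1 × C: 2 H
  1 × C (aromatic): no H
  1 × N (aromatic): no H
  Total hydrogens = 9.
Molecular formula: C7H9N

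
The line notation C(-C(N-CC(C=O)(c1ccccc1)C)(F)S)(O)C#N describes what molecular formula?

Heavy atoms from the SMILES: 13 C, 1 F, 2 N, 2 O, 1 S.
Implicit hydrogens by atom environment:
  5 × C (aromatic): 1 H each → 5
  3 × C: no H
  2 × C: 1 H each → 2
  1 × C: 3 H
  1 × C: 2 H
  1 × C (aromatic): no H
  1 × F: no H
  1 × N: 1 H
  1 × N: no H
  1 × O: 1 H
  1 × O: no H
  1 × S: 1 H
  Total hydrogens = 15.
Molecular formula: C13H15FN2O2S

C13H15FN2O2S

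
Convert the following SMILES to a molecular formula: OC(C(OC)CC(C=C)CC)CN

C10H21NO2

Heavy atoms from the SMILES: 10 C, 1 N, 2 O.
Implicit hydrogens by atom environment:
  4 × C: 2 H each → 8
  4 × C: 1 H each → 4
  2 × C: 3 H each → 6
  1 × N: 2 H
  1 × O: 1 H
  1 × O: no H
  Total hydrogens = 21.
Molecular formula: C10H21NO2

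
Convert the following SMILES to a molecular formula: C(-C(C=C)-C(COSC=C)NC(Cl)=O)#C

Heavy atoms from the SMILES: 10 C, 1 Cl, 1 N, 2 O, 1 S.
Implicit hydrogens by atom environment:
  5 × C: 1 H each → 5
  3 × C: 2 H each → 6
  2 × C: no H
  2 × O: no H
  1 × Cl: no H
  1 × N: 1 H
  1 × S: no H
  Total hydrogens = 12.
Molecular formula: C10H12ClNO2S

C10H12ClNO2S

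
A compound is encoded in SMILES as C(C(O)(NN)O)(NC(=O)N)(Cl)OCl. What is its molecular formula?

C3H8Cl2N4O4

Heavy atoms from the SMILES: 3 C, 2 Cl, 4 N, 4 O.
Implicit hydrogens by atom environment:
  3 × C: no H
  2 × Cl: no H
  2 × N: 2 H each → 4
  2 × N: 1 H each → 2
  2 × O: 1 H each → 2
  2 × O: no H
  Total hydrogens = 8.
Molecular formula: C3H8Cl2N4O4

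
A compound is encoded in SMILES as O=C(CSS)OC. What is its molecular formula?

Heavy atoms from the SMILES: 3 C, 2 O, 2 S.
Implicit hydrogens by atom environment:
  2 × O: no H
  1 × C: 3 H
  1 × C: 2 H
  1 × C: no H
  1 × S: 1 H
  1 × S: no H
  Total hydrogens = 6.
Molecular formula: C3H6O2S2

C3H6O2S2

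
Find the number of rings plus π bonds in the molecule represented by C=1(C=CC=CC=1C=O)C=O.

6

Molecular formula from the SMILES: C8H6O2.
DoU = (2C + 2 + N − H − X)/2 = (2·8 + 2 + 0 − 6 − 0)/2 = 12/2 = 6.
(Structurally: 1 ring(s) + 5 π bond(s) = 6.)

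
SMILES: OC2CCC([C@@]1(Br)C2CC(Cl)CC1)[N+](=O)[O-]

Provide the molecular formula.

Heavy atoms from the SMILES: 1 Br, 10 C, 1 Cl, 1 N, 3 O.
Implicit hydrogens by atom environment:
  5 × C: 2 H each → 10
  4 × C: 1 H each → 4
  1 × Br: no H
  1 × C: no H
  1 × Cl: no H
  1 × N (charge +1): no H
  1 × O: 1 H
  1 × O: no H
  1 × O (charge -1): no H
  Total hydrogens = 15.
Molecular formula: C10H15BrClNO3

C10H15BrClNO3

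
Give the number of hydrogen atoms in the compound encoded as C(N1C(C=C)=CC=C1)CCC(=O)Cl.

Hydrogens are implicit in SMILES; fill each atom to its normal valence:
  4 × C: 2 H each → 8
  3 × C (aromatic): 1 H each → 3
  1 × C: 1 H
  1 × C (aromatic): no H
  1 × C: no H
  1 × Cl: no H
  1 × N (aromatic): no H
  1 × O: no H
  Total hydrogens = 12.

12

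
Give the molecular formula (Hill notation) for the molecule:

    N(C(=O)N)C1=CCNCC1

C6H11N3O

Heavy atoms from the SMILES: 6 C, 3 N, 1 O.
Implicit hydrogens by atom environment:
  3 × C: 2 H each → 6
  2 × C: no H
  2 × N: 1 H each → 2
  1 × C: 1 H
  1 × N: 2 H
  1 × O: no H
  Total hydrogens = 11.
Molecular formula: C6H11N3O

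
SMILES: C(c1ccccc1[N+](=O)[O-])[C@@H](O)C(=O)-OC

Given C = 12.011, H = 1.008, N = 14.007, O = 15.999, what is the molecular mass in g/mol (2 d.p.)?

Molecular formula: C10H11NO5.
M = 10×12.011 + 11×1.008 + 1×14.007 + 5×15.999 = 225.20 g/mol.

225.20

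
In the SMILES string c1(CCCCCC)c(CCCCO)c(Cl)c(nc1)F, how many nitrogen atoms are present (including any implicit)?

The symbol for nitrogen appears 1 time in the SMILES.

1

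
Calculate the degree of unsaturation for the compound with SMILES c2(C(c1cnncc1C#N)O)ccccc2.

Molecular formula from the SMILES: C12H9N3O.
DoU = (2C + 2 + N − H − X)/2 = (2·12 + 2 + 3 − 9 − 0)/2 = 20/2 = 10.
(Structurally: 2 ring(s) + 8 π bond(s) = 10.)

10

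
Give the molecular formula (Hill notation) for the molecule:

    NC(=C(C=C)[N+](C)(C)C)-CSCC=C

C11H21N2S+

Heavy atoms from the SMILES: 11 C, 2 N, 1 S.
Implicit hydrogens by atom environment:
  4 × C: 2 H each → 8
  3 × C: 3 H each → 9
  2 × C: 1 H each → 2
  2 × C: no H
  1 × N: 2 H
  1 × N (charge +1): no H
  1 × S: no H
  Total hydrogens = 21.
Net charge +1.
Molecular formula: C11H21N2S+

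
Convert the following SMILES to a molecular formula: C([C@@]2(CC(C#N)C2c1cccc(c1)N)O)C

Heavy atoms from the SMILES: 13 C, 2 N, 1 O.
Implicit hydrogens by atom environment:
  4 × C (aromatic): 1 H each → 4
  2 × C: 2 H each → 4
  2 × C: 1 H each → 2
  2 × C: no H
  2 × C (aromatic): no H
  1 × C: 3 H
  1 × N: 2 H
  1 × N: no H
  1 × O: 1 H
  Total hydrogens = 16.
Molecular formula: C13H16N2O

C13H16N2O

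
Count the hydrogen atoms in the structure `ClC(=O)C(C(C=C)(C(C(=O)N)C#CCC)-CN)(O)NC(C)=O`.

Hydrogens are implicit in SMILES; fill each atom to its normal valence:
  7 × C: no H
  3 × C: 2 H each → 6
  3 × O: no H
  2 × C: 3 H each → 6
  2 × C: 1 H each → 2
  2 × N: 2 H each → 4
  1 × Cl: no H
  1 × N: 1 H
  1 × O: 1 H
  Total hydrogens = 20.

20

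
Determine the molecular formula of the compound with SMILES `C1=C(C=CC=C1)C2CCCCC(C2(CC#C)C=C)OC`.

C19H24O

Heavy atoms from the SMILES: 19 C, 1 O.
Implicit hydrogens by atom environment:
  6 × C: 2 H each → 12
  5 × C (aromatic): 1 H each → 5
  4 × C: 1 H each → 4
  2 × C: no H
  1 × C: 3 H
  1 × C (aromatic): no H
  1 × O: no H
  Total hydrogens = 24.
Molecular formula: C19H24O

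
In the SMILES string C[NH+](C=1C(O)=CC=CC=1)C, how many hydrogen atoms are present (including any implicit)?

12

Hydrogens are implicit in SMILES; fill each atom to its normal valence:
  4 × C (aromatic): 1 H each → 4
  2 × C: 3 H each → 6
  2 × C (aromatic): no H
  1 × N (charge +1): 1 H
  1 × O: 1 H
  Total hydrogens = 12.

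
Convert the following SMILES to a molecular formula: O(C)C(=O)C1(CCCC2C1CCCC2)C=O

C13H20O3

Heavy atoms from the SMILES: 13 C, 3 O.
Implicit hydrogens by atom environment:
  7 × C: 2 H each → 14
  3 × C: 1 H each → 3
  3 × O: no H
  2 × C: no H
  1 × C: 3 H
  Total hydrogens = 20.
Molecular formula: C13H20O3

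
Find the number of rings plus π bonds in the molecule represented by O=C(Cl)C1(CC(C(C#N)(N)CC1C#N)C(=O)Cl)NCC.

Molecular formula from the SMILES: C12H14Cl2N4O2.
DoU = (2C + 2 + N − H − X)/2 = (2·12 + 2 + 4 − 14 − 2)/2 = 14/2 = 7.
(Structurally: 1 ring(s) + 6 π bond(s) = 7.)

7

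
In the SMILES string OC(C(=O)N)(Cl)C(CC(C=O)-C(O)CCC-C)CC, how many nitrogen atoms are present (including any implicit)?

1

The symbol for nitrogen appears 1 time in the SMILES.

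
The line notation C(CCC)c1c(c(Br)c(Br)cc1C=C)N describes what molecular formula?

Heavy atoms from the SMILES: 2 Br, 12 C, 1 N.
Implicit hydrogens by atom environment:
  5 × C (aromatic): no H
  4 × C: 2 H each → 8
  2 × Br: no H
  1 × C: 3 H
  1 × C (aromatic): 1 H
  1 × C: 1 H
  1 × N: 2 H
  Total hydrogens = 15.
Molecular formula: C12H15Br2N

C12H15Br2N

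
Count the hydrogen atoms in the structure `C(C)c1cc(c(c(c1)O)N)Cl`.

10

Hydrogens are implicit in SMILES; fill each atom to its normal valence:
  4 × C (aromatic): no H
  2 × C (aromatic): 1 H each → 2
  1 × C: 3 H
  1 × C: 2 H
  1 × Cl: no H
  1 × N: 2 H
  1 × O: 1 H
  Total hydrogens = 10.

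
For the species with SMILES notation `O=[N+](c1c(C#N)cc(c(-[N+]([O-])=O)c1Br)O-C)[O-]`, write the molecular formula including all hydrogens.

C8H4BrN3O5

Heavy atoms from the SMILES: 1 Br, 8 C, 3 N, 5 O.
Implicit hydrogens by atom environment:
  5 × C (aromatic): no H
  3 × O: no H
  2 × N (charge +1): no H
  2 × O (charge -1): no H
  1 × Br: no H
  1 × C: 3 H
  1 × C (aromatic): 1 H
  1 × C: no H
  1 × N: no H
  Total hydrogens = 4.
Molecular formula: C8H4BrN3O5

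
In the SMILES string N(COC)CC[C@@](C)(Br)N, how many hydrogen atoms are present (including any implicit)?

15

Hydrogens are implicit in SMILES; fill each atom to its normal valence:
  3 × C: 2 H each → 6
  2 × C: 3 H each → 6
  1 × Br: no H
  1 × C: no H
  1 × N: 2 H
  1 × N: 1 H
  1 × O: no H
  Total hydrogens = 15.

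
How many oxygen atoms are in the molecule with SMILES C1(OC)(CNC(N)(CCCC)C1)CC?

The symbol for oxygen appears 1 time in the SMILES.

1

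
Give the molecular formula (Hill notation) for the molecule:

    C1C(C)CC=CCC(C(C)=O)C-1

Heavy atoms from the SMILES: 11 C, 1 O.
Implicit hydrogens by atom environment:
  4 × C: 2 H each → 8
  4 × C: 1 H each → 4
  2 × C: 3 H each → 6
  1 × C: no H
  1 × O: no H
  Total hydrogens = 18.
Molecular formula: C11H18O

C11H18O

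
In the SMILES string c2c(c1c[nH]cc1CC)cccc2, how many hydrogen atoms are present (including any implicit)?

13

Hydrogens are implicit in SMILES; fill each atom to its normal valence:
  7 × C (aromatic): 1 H each → 7
  3 × C (aromatic): no H
  1 × C: 3 H
  1 × C: 2 H
  1 × N (aromatic): 1 H
  Total hydrogens = 13.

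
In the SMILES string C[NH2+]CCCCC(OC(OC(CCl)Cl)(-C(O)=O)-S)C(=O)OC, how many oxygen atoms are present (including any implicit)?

6

The symbol for oxygen appears 6 times in the SMILES.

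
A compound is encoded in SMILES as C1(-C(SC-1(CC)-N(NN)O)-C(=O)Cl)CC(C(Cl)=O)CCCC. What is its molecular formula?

C13H23Cl2N3O3S

Heavy atoms from the SMILES: 13 C, 2 Cl, 3 N, 3 O, 1 S.
Implicit hydrogens by atom environment:
  5 × C: 2 H each → 10
  3 × C: 1 H each → 3
  3 × C: no H
  2 × C: 3 H each → 6
  2 × Cl: no H
  2 × O: no H
  1 × N: 2 H
  1 × N: 1 H
  1 × N: no H
  1 × O: 1 H
  1 × S: no H
  Total hydrogens = 23.
Molecular formula: C13H23Cl2N3O3S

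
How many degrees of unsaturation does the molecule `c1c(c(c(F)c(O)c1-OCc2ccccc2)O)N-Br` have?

8

Molecular formula from the SMILES: C13H11BrFNO3.
DoU = (2C + 2 + N − H − X)/2 = (2·13 + 2 + 1 − 11 − 2)/2 = 16/2 = 8.
(Structurally: 2 ring(s) + 6 π bond(s) = 8.)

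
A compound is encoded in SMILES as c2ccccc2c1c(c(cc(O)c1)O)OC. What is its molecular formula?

C13H12O3

Heavy atoms from the SMILES: 13 C, 3 O.
Implicit hydrogens by atom environment:
  7 × C (aromatic): 1 H each → 7
  5 × C (aromatic): no H
  2 × O: 1 H each → 2
  1 × C: 3 H
  1 × O: no H
  Total hydrogens = 12.
Molecular formula: C13H12O3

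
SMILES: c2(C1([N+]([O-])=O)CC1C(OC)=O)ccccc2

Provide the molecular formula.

Heavy atoms from the SMILES: 11 C, 1 N, 4 O.
Implicit hydrogens by atom environment:
  5 × C (aromatic): 1 H each → 5
  3 × O: no H
  2 × C: no H
  1 × C: 3 H
  1 × C: 2 H
  1 × C: 1 H
  1 × C (aromatic): no H
  1 × N (charge +1): no H
  1 × O (charge -1): no H
  Total hydrogens = 11.
Molecular formula: C11H11NO4

C11H11NO4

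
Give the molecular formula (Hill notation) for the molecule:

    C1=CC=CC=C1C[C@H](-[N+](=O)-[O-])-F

Heavy atoms from the SMILES: 8 C, 1 F, 1 N, 2 O.
Implicit hydrogens by atom environment:
  5 × C (aromatic): 1 H each → 5
  1 × C: 2 H
  1 × C: 1 H
  1 × C (aromatic): no H
  1 × F: no H
  1 × N (charge +1): no H
  1 × O: no H
  1 × O (charge -1): no H
  Total hydrogens = 8.
Molecular formula: C8H8FNO2

C8H8FNO2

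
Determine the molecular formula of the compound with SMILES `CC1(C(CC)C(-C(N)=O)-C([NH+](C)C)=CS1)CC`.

Heavy atoms from the SMILES: 13 C, 2 N, 1 O, 1 S.
Implicit hydrogens by atom environment:
  5 × C: 3 H each → 15
  3 × C: 1 H each → 3
  3 × C: no H
  2 × C: 2 H each → 4
  1 × N: 2 H
  1 × N (charge +1): 1 H
  1 × O: no H
  1 × S: no H
  Total hydrogens = 25.
Net charge +1.
Molecular formula: C13H25N2OS+

C13H25N2OS+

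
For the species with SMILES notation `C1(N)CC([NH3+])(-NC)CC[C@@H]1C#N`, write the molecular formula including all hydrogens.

Heavy atoms from the SMILES: 8 C, 4 N.
Implicit hydrogens by atom environment:
  3 × C: 2 H each → 6
  2 × C: 1 H each → 2
  2 × C: no H
  1 × C: 3 H
  1 × N (charge +1): 3 H
  1 × N: 2 H
  1 × N: 1 H
  1 × N: no H
  Total hydrogens = 17.
Net charge +1.
Molecular formula: C8H17N4+

C8H17N4+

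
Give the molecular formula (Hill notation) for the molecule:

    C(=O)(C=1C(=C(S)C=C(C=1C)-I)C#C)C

Heavy atoms from the SMILES: 11 C, 1 I, 1 O, 1 S.
Implicit hydrogens by atom environment:
  5 × C (aromatic): no H
  2 × C: 3 H each → 6
  2 × C: no H
  1 × C (aromatic): 1 H
  1 × C: 1 H
  1 × I: no H
  1 × O: no H
  1 × S: 1 H
  Total hydrogens = 9.
Molecular formula: C11H9IOS

C11H9IOS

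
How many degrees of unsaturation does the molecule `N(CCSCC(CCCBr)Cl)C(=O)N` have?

1

Molecular formula from the SMILES: C8H16BrClN2OS.
DoU = (2C + 2 + N − H − X)/2 = (2·8 + 2 + 2 − 16 − 2)/2 = 2/2 = 1.
(Structurally: 0 ring(s) + 1 π bond(s) = 1.)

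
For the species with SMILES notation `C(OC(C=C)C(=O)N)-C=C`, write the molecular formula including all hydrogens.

Heavy atoms from the SMILES: 7 C, 1 N, 2 O.
Implicit hydrogens by atom environment:
  3 × C: 2 H each → 6
  3 × C: 1 H each → 3
  2 × O: no H
  1 × C: no H
  1 × N: 2 H
  Total hydrogens = 11.
Molecular formula: C7H11NO2

C7H11NO2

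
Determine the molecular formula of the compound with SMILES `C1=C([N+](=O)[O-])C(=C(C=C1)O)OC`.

Heavy atoms from the SMILES: 7 C, 1 N, 4 O.
Implicit hydrogens by atom environment:
  3 × C (aromatic): 1 H each → 3
  3 × C (aromatic): no H
  2 × O: no H
  1 × C: 3 H
  1 × N (charge +1): no H
  1 × O: 1 H
  1 × O (charge -1): no H
  Total hydrogens = 7.
Molecular formula: C7H7NO4

C7H7NO4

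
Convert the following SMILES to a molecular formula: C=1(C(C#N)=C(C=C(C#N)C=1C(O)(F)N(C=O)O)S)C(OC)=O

C12H8FN3O5S

Heavy atoms from the SMILES: 12 C, 1 F, 3 N, 5 O, 1 S.
Implicit hydrogens by atom environment:
  5 × C (aromatic): no H
  4 × C: no H
  3 × N: no H
  3 × O: no H
  2 × O: 1 H each → 2
  1 × C: 3 H
  1 × C (aromatic): 1 H
  1 × C: 1 H
  1 × F: no H
  1 × S: 1 H
  Total hydrogens = 8.
Molecular formula: C12H8FN3O5S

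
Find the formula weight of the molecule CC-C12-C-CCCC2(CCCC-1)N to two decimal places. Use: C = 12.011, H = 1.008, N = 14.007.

Molecular formula: C12H23N.
M = 12×12.011 + 23×1.008 + 1×14.007 = 181.32 g/mol.

181.32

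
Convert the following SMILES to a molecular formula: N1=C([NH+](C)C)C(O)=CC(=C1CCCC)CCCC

C15H27N2O+

Heavy atoms from the SMILES: 15 C, 2 N, 1 O.
Implicit hydrogens by atom environment:
  6 × C: 2 H each → 12
  4 × C: 3 H each → 12
  4 × C (aromatic): no H
  1 × C (aromatic): 1 H
  1 × N (charge +1): 1 H
  1 × N (aromatic): no H
  1 × O: 1 H
  Total hydrogens = 27.
Net charge +1.
Molecular formula: C15H27N2O+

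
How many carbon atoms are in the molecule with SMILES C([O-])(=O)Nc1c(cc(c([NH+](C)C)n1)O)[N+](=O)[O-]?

8

The symbol for carbon appears 8 times in the SMILES. Lowercase c denotes aromatic carbon and counts toward C.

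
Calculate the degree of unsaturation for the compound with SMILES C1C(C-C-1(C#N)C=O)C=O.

5

Molecular formula from the SMILES: C7H7NO2.
DoU = (2C + 2 + N − H − X)/2 = (2·7 + 2 + 1 − 7 − 0)/2 = 10/2 = 5.
(Structurally: 1 ring(s) + 4 π bond(s) = 5.)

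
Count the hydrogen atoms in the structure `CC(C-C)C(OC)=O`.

Hydrogens are implicit in SMILES; fill each atom to its normal valence:
  3 × C: 3 H each → 9
  2 × O: no H
  1 × C: 2 H
  1 × C: 1 H
  1 × C: no H
  Total hydrogens = 12.

12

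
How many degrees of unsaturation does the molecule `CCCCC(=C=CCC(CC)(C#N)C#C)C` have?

Molecular formula from the SMILES: C15H21N.
DoU = (2C + 2 + N − H − X)/2 = (2·15 + 2 + 1 − 21 − 0)/2 = 12/2 = 6.
(Structurally: 0 ring(s) + 6 π bond(s) = 6.)

6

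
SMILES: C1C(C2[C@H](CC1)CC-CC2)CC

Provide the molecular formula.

C12H22

Heavy atoms from the SMILES: 12 C.
Implicit hydrogens by atom environment:
  8 × C: 2 H each → 16
  3 × C: 1 H each → 3
  1 × C: 3 H
  Total hydrogens = 22.
Molecular formula: C12H22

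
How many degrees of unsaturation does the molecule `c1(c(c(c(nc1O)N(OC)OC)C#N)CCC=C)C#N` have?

Molecular formula from the SMILES: C13H14N4O3.
DoU = (2C + 2 + N − H − X)/2 = (2·13 + 2 + 4 − 14 − 0)/2 = 18/2 = 9.
(Structurally: 1 ring(s) + 8 π bond(s) = 9.)

9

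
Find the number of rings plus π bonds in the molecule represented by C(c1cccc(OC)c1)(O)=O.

5

Molecular formula from the SMILES: C8H8O3.
DoU = (2C + 2 + N − H − X)/2 = (2·8 + 2 + 0 − 8 − 0)/2 = 10/2 = 5.
(Structurally: 1 ring(s) + 4 π bond(s) = 5.)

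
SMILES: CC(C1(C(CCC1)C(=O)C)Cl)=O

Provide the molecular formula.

Heavy atoms from the SMILES: 9 C, 1 Cl, 2 O.
Implicit hydrogens by atom environment:
  3 × C: 2 H each → 6
  3 × C: no H
  2 × C: 3 H each → 6
  2 × O: no H
  1 × C: 1 H
  1 × Cl: no H
  Total hydrogens = 13.
Molecular formula: C9H13ClO2

C9H13ClO2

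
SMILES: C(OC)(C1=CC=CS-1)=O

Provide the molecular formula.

C6H6O2S

Heavy atoms from the SMILES: 6 C, 2 O, 1 S.
Implicit hydrogens by atom environment:
  3 × C (aromatic): 1 H each → 3
  2 × O: no H
  1 × C: 3 H
  1 × C (aromatic): no H
  1 × C: no H
  1 × S (aromatic): no H
  Total hydrogens = 6.
Molecular formula: C6H6O2S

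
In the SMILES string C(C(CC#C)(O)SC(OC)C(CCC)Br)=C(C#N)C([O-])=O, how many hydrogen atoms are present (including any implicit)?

17

Hydrogens are implicit in SMILES; fill each atom to its normal valence:
  5 × C: no H
  4 × C: 1 H each → 4
  3 × C: 2 H each → 6
  2 × C: 3 H each → 6
  2 × O: no H
  1 × Br: no H
  1 × N: no H
  1 × O: 1 H
  1 × O (charge -1): no H
  1 × S: no H
  Total hydrogens = 17.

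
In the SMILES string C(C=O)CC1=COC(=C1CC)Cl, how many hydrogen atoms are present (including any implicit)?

Hydrogens are implicit in SMILES; fill each atom to its normal valence:
  3 × C: 2 H each → 6
  3 × C (aromatic): no H
  1 × C: 3 H
  1 × C (aromatic): 1 H
  1 × C: 1 H
  1 × Cl: no H
  1 × O (aromatic): no H
  1 × O: no H
  Total hydrogens = 11.

11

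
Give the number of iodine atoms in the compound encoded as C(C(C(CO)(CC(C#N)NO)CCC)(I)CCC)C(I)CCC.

2

The symbol for iodine appears 2 times in the SMILES.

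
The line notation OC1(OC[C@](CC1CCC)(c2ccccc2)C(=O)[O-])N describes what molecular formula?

C15H20NO4-

Heavy atoms from the SMILES: 15 C, 1 N, 4 O.
Implicit hydrogens by atom environment:
  5 × C (aromatic): 1 H each → 5
  4 × C: 2 H each → 8
  3 × C: no H
  2 × O: no H
  1 × C: 3 H
  1 × C: 1 H
  1 × C (aromatic): no H
  1 × N: 2 H
  1 × O: 1 H
  1 × O (charge -1): no H
  Total hydrogens = 20.
Net charge -1.
Molecular formula: C15H20NO4-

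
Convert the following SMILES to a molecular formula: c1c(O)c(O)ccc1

Heavy atoms from the SMILES: 6 C, 2 O.
Implicit hydrogens by atom environment:
  4 × C (aromatic): 1 H each → 4
  2 × C (aromatic): no H
  2 × O: 1 H each → 2
  Total hydrogens = 6.
Molecular formula: C6H6O2

C6H6O2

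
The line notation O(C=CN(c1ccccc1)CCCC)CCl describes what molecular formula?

C13H18ClNO

Heavy atoms from the SMILES: 13 C, 1 Cl, 1 N, 1 O.
Implicit hydrogens by atom environment:
  5 × C (aromatic): 1 H each → 5
  4 × C: 2 H each → 8
  2 × C: 1 H each → 2
  1 × C: 3 H
  1 × C (aromatic): no H
  1 × Cl: no H
  1 × N: no H
  1 × O: no H
  Total hydrogens = 18.
Molecular formula: C13H18ClNO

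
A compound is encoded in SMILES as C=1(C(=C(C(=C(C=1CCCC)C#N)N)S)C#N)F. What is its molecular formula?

C12H12FN3S

Heavy atoms from the SMILES: 12 C, 1 F, 3 N, 1 S.
Implicit hydrogens by atom environment:
  6 × C (aromatic): no H
  3 × C: 2 H each → 6
  2 × C: no H
  2 × N: no H
  1 × C: 3 H
  1 × F: no H
  1 × N: 2 H
  1 × S: 1 H
  Total hydrogens = 12.
Molecular formula: C12H12FN3S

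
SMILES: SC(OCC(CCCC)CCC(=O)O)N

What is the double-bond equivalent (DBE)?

Molecular formula from the SMILES: C10H21NO3S.
DoU = (2C + 2 + N − H − X)/2 = (2·10 + 2 + 1 − 21 − 0)/2 = 2/2 = 1.
(Structurally: 0 ring(s) + 1 π bond(s) = 1.)

1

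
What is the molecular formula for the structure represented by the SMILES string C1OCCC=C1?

C5H8O

Heavy atoms from the SMILES: 5 C, 1 O.
Implicit hydrogens by atom environment:
  3 × C: 2 H each → 6
  2 × C: 1 H each → 2
  1 × O: no H
  Total hydrogens = 8.
Molecular formula: C5H8O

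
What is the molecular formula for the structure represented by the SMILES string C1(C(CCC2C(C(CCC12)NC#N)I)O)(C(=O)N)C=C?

C14H20IN3O2

Heavy atoms from the SMILES: 14 C, 1 I, 3 N, 2 O.
Implicit hydrogens by atom environment:
  6 × C: 1 H each → 6
  5 × C: 2 H each → 10
  3 × C: no H
  1 × I: no H
  1 × N: 2 H
  1 × N: 1 H
  1 × N: no H
  1 × O: 1 H
  1 × O: no H
  Total hydrogens = 20.
Molecular formula: C14H20IN3O2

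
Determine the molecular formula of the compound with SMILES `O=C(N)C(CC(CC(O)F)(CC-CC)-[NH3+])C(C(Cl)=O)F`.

C12H22ClF2N2O3+

Heavy atoms from the SMILES: 12 C, 1 Cl, 2 F, 2 N, 3 O.
Implicit hydrogens by atom environment:
  5 × C: 2 H each → 10
  3 × C: 1 H each → 3
  3 × C: no H
  2 × F: no H
  2 × O: no H
  1 × C: 3 H
  1 × Cl: no H
  1 × N (charge +1): 3 H
  1 × N: 2 H
  1 × O: 1 H
  Total hydrogens = 22.
Net charge +1.
Molecular formula: C12H22ClF2N2O3+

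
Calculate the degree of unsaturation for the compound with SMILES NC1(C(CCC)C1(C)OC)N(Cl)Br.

1

Molecular formula from the SMILES: C8H16BrClN2O.
DoU = (2C + 2 + N − H − X)/2 = (2·8 + 2 + 2 − 16 − 2)/2 = 2/2 = 1.
(Structurally: 1 ring(s) + 0 π bond(s) = 1.)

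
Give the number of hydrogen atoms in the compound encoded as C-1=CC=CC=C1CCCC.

14

Hydrogens are implicit in SMILES; fill each atom to its normal valence:
  5 × C (aromatic): 1 H each → 5
  3 × C: 2 H each → 6
  1 × C: 3 H
  1 × C (aromatic): no H
  Total hydrogens = 14.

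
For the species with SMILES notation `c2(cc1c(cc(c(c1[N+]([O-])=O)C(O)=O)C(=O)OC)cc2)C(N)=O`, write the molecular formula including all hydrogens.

C14H10N2O7

Heavy atoms from the SMILES: 14 C, 2 N, 7 O.
Implicit hydrogens by atom environment:
  6 × C (aromatic): no H
  5 × O: no H
  4 × C (aromatic): 1 H each → 4
  3 × C: no H
  1 × C: 3 H
  1 × N: 2 H
  1 × N (charge +1): no H
  1 × O: 1 H
  1 × O (charge -1): no H
  Total hydrogens = 10.
Molecular formula: C14H10N2O7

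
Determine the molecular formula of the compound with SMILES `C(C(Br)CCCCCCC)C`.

Heavy atoms from the SMILES: 1 Br, 10 C.
Implicit hydrogens by atom environment:
  7 × C: 2 H each → 14
  2 × C: 3 H each → 6
  1 × Br: no H
  1 × C: 1 H
  Total hydrogens = 21.
Molecular formula: C10H21Br

C10H21Br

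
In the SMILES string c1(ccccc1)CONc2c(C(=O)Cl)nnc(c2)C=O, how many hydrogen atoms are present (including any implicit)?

10

Hydrogens are implicit in SMILES; fill each atom to its normal valence:
  6 × C (aromatic): 1 H each → 6
  4 × C (aromatic): no H
  3 × O: no H
  2 × N (aromatic): no H
  1 × C: 2 H
  1 × C: 1 H
  1 × C: no H
  1 × Cl: no H
  1 × N: 1 H
  Total hydrogens = 10.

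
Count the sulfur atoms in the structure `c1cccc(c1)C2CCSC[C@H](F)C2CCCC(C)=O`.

1

The symbol for sulfur appears 1 time in the SMILES.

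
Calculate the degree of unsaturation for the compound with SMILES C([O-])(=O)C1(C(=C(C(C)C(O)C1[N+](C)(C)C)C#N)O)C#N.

7

Molecular formula from the SMILES: C13H17N3O4.
DoU = (2C + 2 + N − H − X)/2 = (2·13 + 2 + 3 − 17 − 0)/2 = 14/2 = 7.
(Structurally: 1 ring(s) + 6 π bond(s) = 7.)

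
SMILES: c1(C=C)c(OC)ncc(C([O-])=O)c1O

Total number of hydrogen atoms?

8

Hydrogens are implicit in SMILES; fill each atom to its normal valence:
  4 × C (aromatic): no H
  2 × O: no H
  1 × C: 3 H
  1 × C: 2 H
  1 × C (aromatic): 1 H
  1 × C: 1 H
  1 × C: no H
  1 × N (aromatic): no H
  1 × O: 1 H
  1 × O (charge -1): no H
  Total hydrogens = 8.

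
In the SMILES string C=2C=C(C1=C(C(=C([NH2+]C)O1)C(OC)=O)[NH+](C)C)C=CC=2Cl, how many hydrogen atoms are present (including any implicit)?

19

Hydrogens are implicit in SMILES; fill each atom to its normal valence:
  6 × C (aromatic): no H
  4 × C: 3 H each → 12
  4 × C (aromatic): 1 H each → 4
  2 × O: no H
  1 × C: no H
  1 × Cl: no H
  1 × N (charge +1): 2 H
  1 × N (charge +1): 1 H
  1 × O (aromatic): no H
  Total hydrogens = 19.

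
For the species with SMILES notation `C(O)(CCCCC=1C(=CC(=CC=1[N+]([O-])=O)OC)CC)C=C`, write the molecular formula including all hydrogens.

Heavy atoms from the SMILES: 16 C, 1 N, 4 O.
Implicit hydrogens by atom environment:
  6 × C: 2 H each → 12
  4 × C (aromatic): no H
  2 × C: 3 H each → 6
  2 × C (aromatic): 1 H each → 2
  2 × C: 1 H each → 2
  2 × O: no H
  1 × N (charge +1): no H
  1 × O: 1 H
  1 × O (charge -1): no H
  Total hydrogens = 23.
Molecular formula: C16H23NO4

C16H23NO4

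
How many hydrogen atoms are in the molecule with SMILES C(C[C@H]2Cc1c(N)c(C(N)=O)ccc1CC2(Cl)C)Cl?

Hydrogens are implicit in SMILES; fill each atom to its normal valence:
  4 × C: 2 H each → 8
  4 × C (aromatic): no H
  2 × C (aromatic): 1 H each → 2
  2 × C: no H
  2 × Cl: no H
  2 × N: 2 H each → 4
  1 × C: 3 H
  1 × C: 1 H
  1 × O: no H
  Total hydrogens = 18.

18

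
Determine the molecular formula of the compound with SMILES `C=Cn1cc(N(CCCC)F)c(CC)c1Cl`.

C12H18ClFN2

Heavy atoms from the SMILES: 12 C, 1 Cl, 1 F, 2 N.
Implicit hydrogens by atom environment:
  5 × C: 2 H each → 10
  3 × C (aromatic): no H
  2 × C: 3 H each → 6
  1 × C (aromatic): 1 H
  1 × C: 1 H
  1 × Cl: no H
  1 × F: no H
  1 × N (aromatic): no H
  1 × N: no H
  Total hydrogens = 18.
Molecular formula: C12H18ClFN2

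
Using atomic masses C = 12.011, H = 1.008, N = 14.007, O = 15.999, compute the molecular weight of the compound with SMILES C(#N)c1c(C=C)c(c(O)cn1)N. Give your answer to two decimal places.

161.16

Molecular formula: C8H7N3O.
M = 8×12.011 + 7×1.008 + 3×14.007 + 1×15.999 = 161.16 g/mol.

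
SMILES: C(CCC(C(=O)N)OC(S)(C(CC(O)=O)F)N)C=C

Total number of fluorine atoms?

1

The symbol for fluorine appears 1 time in the SMILES.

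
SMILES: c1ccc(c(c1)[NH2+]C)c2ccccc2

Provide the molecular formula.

Heavy atoms from the SMILES: 13 C, 1 N.
Implicit hydrogens by atom environment:
  9 × C (aromatic): 1 H each → 9
  3 × C (aromatic): no H
  1 × C: 3 H
  1 × N (charge +1): 2 H
  Total hydrogens = 14.
Net charge +1.
Molecular formula: C13H14N+

C13H14N+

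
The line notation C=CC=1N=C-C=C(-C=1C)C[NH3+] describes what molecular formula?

C9H13N2+

Heavy atoms from the SMILES: 9 C, 2 N.
Implicit hydrogens by atom environment:
  3 × C (aromatic): no H
  2 × C: 2 H each → 4
  2 × C (aromatic): 1 H each → 2
  1 × C: 3 H
  1 × C: 1 H
  1 × N (charge +1): 3 H
  1 × N (aromatic): no H
  Total hydrogens = 13.
Net charge +1.
Molecular formula: C9H13N2+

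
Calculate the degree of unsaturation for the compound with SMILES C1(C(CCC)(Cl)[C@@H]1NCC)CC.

1

Molecular formula from the SMILES: C10H20ClN.
DoU = (2C + 2 + N − H − X)/2 = (2·10 + 2 + 1 − 20 − 1)/2 = 2/2 = 1.
(Structurally: 1 ring(s) + 0 π bond(s) = 1.)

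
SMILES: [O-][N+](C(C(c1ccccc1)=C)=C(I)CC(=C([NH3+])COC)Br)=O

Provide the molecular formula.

C15H17BrIN2O3+

Heavy atoms from the SMILES: 1 Br, 15 C, 1 I, 2 N, 3 O.
Implicit hydrogens by atom environment:
  5 × C (aromatic): 1 H each → 5
  5 × C: no H
  3 × C: 2 H each → 6
  2 × O: no H
  1 × Br: no H
  1 × C: 3 H
  1 × C (aromatic): no H
  1 × I: no H
  1 × N (charge +1): 3 H
  1 × N (charge +1): no H
  1 × O (charge -1): no H
  Total hydrogens = 17.
Net charge +1.
Molecular formula: C15H17BrIN2O3+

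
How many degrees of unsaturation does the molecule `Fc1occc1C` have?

3

Molecular formula from the SMILES: C5H5FO.
DoU = (2C + 2 + N − H − X)/2 = (2·5 + 2 + 0 − 5 − 1)/2 = 6/2 = 3.
(Structurally: 1 ring(s) + 2 π bond(s) = 3.)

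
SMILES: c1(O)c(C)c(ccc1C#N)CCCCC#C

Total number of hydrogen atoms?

15

Hydrogens are implicit in SMILES; fill each atom to its normal valence:
  4 × C: 2 H each → 8
  4 × C (aromatic): no H
  2 × C (aromatic): 1 H each → 2
  2 × C: no H
  1 × C: 3 H
  1 × C: 1 H
  1 × N: no H
  1 × O: 1 H
  Total hydrogens = 15.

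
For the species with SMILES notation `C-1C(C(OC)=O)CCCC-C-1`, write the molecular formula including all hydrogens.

Heavy atoms from the SMILES: 9 C, 2 O.
Implicit hydrogens by atom environment:
  6 × C: 2 H each → 12
  2 × O: no H
  1 × C: 3 H
  1 × C: 1 H
  1 × C: no H
  Total hydrogens = 16.
Molecular formula: C9H16O2

C9H16O2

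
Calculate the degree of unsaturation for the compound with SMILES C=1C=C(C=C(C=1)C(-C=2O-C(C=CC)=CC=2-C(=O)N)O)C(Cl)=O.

Molecular formula from the SMILES: C16H14ClNO4.
DoU = (2C + 2 + N − H − X)/2 = (2·16 + 2 + 1 − 14 − 1)/2 = 20/2 = 10.
(Structurally: 2 ring(s) + 8 π bond(s) = 10.)

10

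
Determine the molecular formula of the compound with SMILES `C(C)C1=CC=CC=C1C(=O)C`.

C10H12O

Heavy atoms from the SMILES: 10 C, 1 O.
Implicit hydrogens by atom environment:
  4 × C (aromatic): 1 H each → 4
  2 × C: 3 H each → 6
  2 × C (aromatic): no H
  1 × C: 2 H
  1 × C: no H
  1 × O: no H
  Total hydrogens = 12.
Molecular formula: C10H12O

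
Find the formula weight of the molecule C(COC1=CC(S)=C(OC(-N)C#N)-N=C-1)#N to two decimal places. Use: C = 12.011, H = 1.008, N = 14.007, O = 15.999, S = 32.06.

236.25

Molecular formula: C9H8N4O2S.
M = 9×12.011 + 8×1.008 + 4×14.007 + 2×15.999 + 1×32.06 = 236.25 g/mol.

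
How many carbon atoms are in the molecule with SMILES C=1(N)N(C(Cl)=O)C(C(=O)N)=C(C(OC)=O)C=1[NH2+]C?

The symbol for carbon appears 9 times in the SMILES. (Cl is a single chlorine, not C + l.)

9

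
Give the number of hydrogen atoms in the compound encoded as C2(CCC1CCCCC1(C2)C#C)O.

Hydrogens are implicit in SMILES; fill each atom to its normal valence:
  7 × C: 2 H each → 14
  3 × C: 1 H each → 3
  2 × C: no H
  1 × O: 1 H
  Total hydrogens = 18.

18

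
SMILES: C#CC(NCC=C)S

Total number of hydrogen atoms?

Hydrogens are implicit in SMILES; fill each atom to its normal valence:
  3 × C: 1 H each → 3
  2 × C: 2 H each → 4
  1 × C: no H
  1 × N: 1 H
  1 × S: 1 H
  Total hydrogens = 9.

9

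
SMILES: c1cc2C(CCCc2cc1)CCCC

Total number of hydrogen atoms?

20

Hydrogens are implicit in SMILES; fill each atom to its normal valence:
  6 × C: 2 H each → 12
  4 × C (aromatic): 1 H each → 4
  2 × C (aromatic): no H
  1 × C: 3 H
  1 × C: 1 H
  Total hydrogens = 20.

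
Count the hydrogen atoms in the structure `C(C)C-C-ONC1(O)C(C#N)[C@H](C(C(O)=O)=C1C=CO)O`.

Hydrogens are implicit in SMILES; fill each atom to its normal valence:
  5 × C: no H
  4 × C: 1 H each → 4
  4 × O: 1 H each → 4
  3 × C: 2 H each → 6
  2 × O: no H
  1 × C: 3 H
  1 × N: 1 H
  1 × N: no H
  Total hydrogens = 18.

18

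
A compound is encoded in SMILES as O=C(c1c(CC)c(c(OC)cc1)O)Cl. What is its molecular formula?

Heavy atoms from the SMILES: 10 C, 1 Cl, 3 O.
Implicit hydrogens by atom environment:
  4 × C (aromatic): no H
  2 × C: 3 H each → 6
  2 × C (aromatic): 1 H each → 2
  2 × O: no H
  1 × C: 2 H
  1 × C: no H
  1 × Cl: no H
  1 × O: 1 H
  Total hydrogens = 11.
Molecular formula: C10H11ClO3

C10H11ClO3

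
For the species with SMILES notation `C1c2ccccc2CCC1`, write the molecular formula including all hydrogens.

Heavy atoms from the SMILES: 10 C.
Implicit hydrogens by atom environment:
  4 × C: 2 H each → 8
  4 × C (aromatic): 1 H each → 4
  2 × C (aromatic): no H
  Total hydrogens = 12.
Molecular formula: C10H12

C10H12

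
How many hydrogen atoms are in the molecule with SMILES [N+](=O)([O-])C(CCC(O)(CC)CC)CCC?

23

Hydrogens are implicit in SMILES; fill each atom to its normal valence:
  6 × C: 2 H each → 12
  3 × C: 3 H each → 9
  1 × C: 1 H
  1 × C: no H
  1 × N (charge +1): no H
  1 × O: 1 H
  1 × O: no H
  1 × O (charge -1): no H
  Total hydrogens = 23.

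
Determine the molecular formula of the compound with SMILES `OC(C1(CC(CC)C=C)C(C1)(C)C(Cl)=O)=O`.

C12H17ClO3

Heavy atoms from the SMILES: 12 C, 1 Cl, 3 O.
Implicit hydrogens by atom environment:
  4 × C: 2 H each → 8
  4 × C: no H
  2 × C: 3 H each → 6
  2 × C: 1 H each → 2
  2 × O: no H
  1 × Cl: no H
  1 × O: 1 H
  Total hydrogens = 17.
Molecular formula: C12H17ClO3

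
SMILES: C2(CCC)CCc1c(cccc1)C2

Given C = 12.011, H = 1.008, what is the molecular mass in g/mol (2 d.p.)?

174.29

Molecular formula: C13H18.
M = 13×12.011 + 18×1.008 = 174.29 g/mol.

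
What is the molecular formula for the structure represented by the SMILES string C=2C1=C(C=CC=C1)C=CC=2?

C10H8

Heavy atoms from the SMILES: 10 C.
Implicit hydrogens by atom environment:
  8 × C (aromatic): 1 H each → 8
  2 × C (aromatic): no H
  Total hydrogens = 8.
Molecular formula: C10H8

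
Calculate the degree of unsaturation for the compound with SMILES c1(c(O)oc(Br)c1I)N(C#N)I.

5

Molecular formula from the SMILES: C5HBrI2N2O2.
DoU = (2C + 2 + N − H − X)/2 = (2·5 + 2 + 2 − 1 − 3)/2 = 10/2 = 5.
(Structurally: 1 ring(s) + 4 π bond(s) = 5.)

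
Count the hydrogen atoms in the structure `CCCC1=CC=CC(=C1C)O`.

14

Hydrogens are implicit in SMILES; fill each atom to its normal valence:
  3 × C (aromatic): 1 H each → 3
  3 × C (aromatic): no H
  2 × C: 3 H each → 6
  2 × C: 2 H each → 4
  1 × O: 1 H
  Total hydrogens = 14.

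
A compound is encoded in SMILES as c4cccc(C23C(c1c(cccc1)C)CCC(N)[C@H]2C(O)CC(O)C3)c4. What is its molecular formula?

Heavy atoms from the SMILES: 23 C, 1 N, 2 O.
Implicit hydrogens by atom environment:
  9 × C (aromatic): 1 H each → 9
  5 × C: 1 H each → 5
  4 × C: 2 H each → 8
  3 × C (aromatic): no H
  2 × O: 1 H each → 2
  1 × C: 3 H
  1 × C: no H
  1 × N: 2 H
  Total hydrogens = 29.
Molecular formula: C23H29NO2

C23H29NO2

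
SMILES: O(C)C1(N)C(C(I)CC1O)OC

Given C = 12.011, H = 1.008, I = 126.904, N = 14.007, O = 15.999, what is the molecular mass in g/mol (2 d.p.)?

Molecular formula: C7H14INO3.
M = 7×12.011 + 14×1.008 + 1×126.904 + 1×14.007 + 3×15.999 = 287.10 g/mol.

287.10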